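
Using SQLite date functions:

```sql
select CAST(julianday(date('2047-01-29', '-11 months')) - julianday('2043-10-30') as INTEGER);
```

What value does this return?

853

Adding -11 months to 2047-01-29 targets 2046-02-29. February 2046 has only 28 days, so SQLite normalizes the 1-day overflow forward to 2046-03-01.
1 day remains in October 2043 after the 30th (31 − 30).
Full months from November 2043 through February 2046 contribute their day counts.
Then 1 day into March 2046.
Total: 1 + 30 + 31 + 31 + 29 + 31 + 30 + 31 + 30 + 31 + 31 + 30 + 31 + 30 + 31 + 31 + 28 + 31 + 30 + 31 + 30 + 31 + 31 + 30 + 31 + 30 + 31 + 31 + 28 + 1 = 853.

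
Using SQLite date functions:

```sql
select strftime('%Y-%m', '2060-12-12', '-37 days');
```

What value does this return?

2060-11

First apply '-37 days': 2060-12-12 → 2060-11-05.
`%Y-%m` extracts the year-month: 2060-11.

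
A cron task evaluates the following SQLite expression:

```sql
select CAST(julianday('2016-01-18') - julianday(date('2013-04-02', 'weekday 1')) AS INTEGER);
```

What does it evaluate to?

1015

`weekday 1` advances to the next Monday; 2013-04-02 is a Tuesday, so it moves forward to 2013-04-08.
22 days remain in April 2013 after the 8th (30 − 8).
Full months from May 2013 through December 2015 contribute their day counts.
Then 18 days into January 2016.
Total: 22 + 31 + 30 + 31 + 31 + 30 + 31 + 30 + 31 + 31 + 28 + 31 + 30 + 31 + 30 + 31 + 31 + 30 + 31 + 30 + 31 + 31 + 28 + 31 + 30 + 31 + 30 + 31 + 31 + 30 + 31 + 30 + 31 + 18 = 1015.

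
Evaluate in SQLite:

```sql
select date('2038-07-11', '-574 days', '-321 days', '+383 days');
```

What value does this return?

2037-02-14

Applying '-574 days' to 2038-07-11: counting 574 days back gives 2036-12-14.
Applying '-321 days' to 2036-12-14: counting 321 days back gives 2036-01-28.
Applying '+383 days' to 2036-01-28: counting 383 days forward gives 2037-02-14.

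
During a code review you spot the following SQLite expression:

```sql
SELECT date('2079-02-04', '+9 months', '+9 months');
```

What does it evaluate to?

2080-08-04

Adding +9 months to 2079-02-04 gives 2079-11-04.
Adding +9 months to 2079-11-04 gives 2080-08-04.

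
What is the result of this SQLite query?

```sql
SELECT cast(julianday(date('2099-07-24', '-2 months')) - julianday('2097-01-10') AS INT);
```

864

Adding -2 months to 2099-07-24 gives 2099-05-24.
21 days remain in January 2097 after the 10th (31 − 10).
Full months from February 2097 through April 2099 contribute their day counts.
Then 24 days into May 2099.
Total: 21 + 28 + 31 + 30 + 31 + 30 + 31 + 31 + 30 + 31 + 30 + 31 + 31 + 28 + 31 + 30 + 31 + 30 + 31 + 31 + 30 + 31 + 30 + 31 + 31 + 28 + 31 + 30 + 24 = 864.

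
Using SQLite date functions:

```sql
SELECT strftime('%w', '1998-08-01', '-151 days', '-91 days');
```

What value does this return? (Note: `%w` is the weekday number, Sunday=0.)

First apply '-151 days', '-91 days': 1998-08-01 → 1997-12-02.
1997-12-02 is a Tuesday; with Sunday=0 that is 2.

2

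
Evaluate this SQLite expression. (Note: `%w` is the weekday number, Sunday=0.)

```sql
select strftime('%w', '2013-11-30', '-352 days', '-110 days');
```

First apply '-352 days', '-110 days': 2013-11-30 → 2012-08-25.
2012-08-25 is a Saturday; with Sunday=0 that is 6.

6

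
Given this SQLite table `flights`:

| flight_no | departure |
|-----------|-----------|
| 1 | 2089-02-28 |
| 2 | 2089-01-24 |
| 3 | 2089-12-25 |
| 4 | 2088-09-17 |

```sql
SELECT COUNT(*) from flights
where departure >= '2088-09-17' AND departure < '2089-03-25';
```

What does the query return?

Rows in [2088-09-17, 2089-03-25): 2089-02-28, 2089-01-24, 2088-09-17 → 3 rows.

3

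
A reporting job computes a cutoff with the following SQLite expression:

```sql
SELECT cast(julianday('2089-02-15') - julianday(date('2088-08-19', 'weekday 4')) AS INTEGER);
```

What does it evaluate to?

`weekday 4` advances to the next Thursday; 2088-08-19 is already a Thursday, so it stays at 2088-08-19.
12 days remain in August 2088 after the 19th (31 − 19).
September 2088: 30 days.
October 2088: 31 days.
November 2088: 30 days.
December 2088: 31 days.
January 2089: 31 days.
Then 15 days into February 2089.
Total: 12 + 30 + 31 + 30 + 31 + 31 + 15 = 180.

180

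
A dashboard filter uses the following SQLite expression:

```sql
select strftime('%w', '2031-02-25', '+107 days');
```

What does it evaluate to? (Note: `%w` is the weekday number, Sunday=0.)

First apply '+107 days': 2031-02-25 → 2031-06-12.
2031-06-12 is a Thursday; with Sunday=0 that is 4.

4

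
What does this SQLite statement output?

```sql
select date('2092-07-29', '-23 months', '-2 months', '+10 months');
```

Adding -23 months to 2092-07-29 gives 2090-08-29.
Adding -2 months to 2090-08-29 gives 2090-06-29.
Adding +10 months to 2090-06-29 gives 2091-04-29.

2091-04-29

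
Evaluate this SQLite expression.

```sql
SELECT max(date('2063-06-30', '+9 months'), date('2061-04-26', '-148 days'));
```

2064-03-30

date('2063-06-30', '+9 months') → 2064-03-30.
date('2061-04-26', '-148 days') → 2060-11-29.
Later of the two is 2064-03-30.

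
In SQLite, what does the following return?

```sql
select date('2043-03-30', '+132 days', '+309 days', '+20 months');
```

2046-02-13

Applying '+132 days' to 2043-03-30: counting 132 days forward gives 2043-08-09.
Applying '+309 days' to 2043-08-09: counting 309 days forward gives 2044-06-13.
Adding +20 months to 2044-06-13 gives 2046-02-13.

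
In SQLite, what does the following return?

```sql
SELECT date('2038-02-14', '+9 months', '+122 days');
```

2039-03-16

Adding +9 months to 2038-02-14 gives 2038-11-14.
Applying '+122 days' to 2038-11-14: counting 122 days forward gives 2039-03-16.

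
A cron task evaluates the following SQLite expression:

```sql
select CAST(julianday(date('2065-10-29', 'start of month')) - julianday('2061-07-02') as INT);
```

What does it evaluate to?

1552

`start of month` rewinds 2065-10-29 to 2065-10-01.
29 days remain in July 2061 after the 2nd (31 − 2).
Full months from August 2061 through September 2065 contribute their day counts.
Then 1 day into October 2065.
Total: 29 + 31 + 30 + 31 + 30 + 31 + 31 + 28 + 31 + 30 + 31 + 30 + 31 + 31 + 30 + 31 + 30 + 31 + 31 + 28 + 31 + 30 + 31 + 30 + 31 + 31 + 30 + 31 + 30 + 31 + 31 + 29 + 31 + 30 + 31 + 30 + 31 + 31 + 30 + 31 + 30 + 31 + 31 + 28 + 31 + 30 + 31 + 30 + 31 + 31 + 30 + 1 = 1552.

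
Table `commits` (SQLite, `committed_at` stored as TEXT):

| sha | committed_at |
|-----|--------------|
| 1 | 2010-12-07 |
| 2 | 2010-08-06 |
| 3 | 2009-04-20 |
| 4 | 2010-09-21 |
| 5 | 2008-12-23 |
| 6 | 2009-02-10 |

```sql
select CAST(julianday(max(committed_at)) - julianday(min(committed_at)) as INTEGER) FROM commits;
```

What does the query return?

714

MIN = 2008-12-23, MAX = 2010-12-07.
8 days remain in December 2008 after the 23rd (31 − 23).
Full months from January 2009 through November 2010 contribute their day counts.
Then 7 days into December 2010.
Total: 8 + 31 + 28 + 31 + 30 + 31 + 30 + 31 + 31 + 30 + 31 + 30 + 31 + 31 + 28 + 31 + 30 + 31 + 30 + 31 + 31 + 30 + 31 + 30 + 7 = 714.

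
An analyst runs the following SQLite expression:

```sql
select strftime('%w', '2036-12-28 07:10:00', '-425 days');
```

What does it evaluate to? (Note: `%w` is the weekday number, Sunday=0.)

2

First apply '-425 days': 2036-12-28 07:10:00 → 2035-10-30 07:10:00.
2035-10-30 is a Tuesday; with Sunday=0 that is 2.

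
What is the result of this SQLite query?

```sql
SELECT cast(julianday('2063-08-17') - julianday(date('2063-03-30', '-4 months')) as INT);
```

Adding -4 months to 2063-03-30 gives 2062-11-30.
0 days remain in November 2062 after the 30th (30 − 30).
Full months from December 2062 through July 2063 contribute their day counts.
Then 17 days into August 2063.
Total: 0 + 31 + 31 + 28 + 31 + 30 + 31 + 30 + 31 + 17 = 260.

260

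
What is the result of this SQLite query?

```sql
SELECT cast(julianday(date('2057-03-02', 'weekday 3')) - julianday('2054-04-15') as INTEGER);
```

1057

`weekday 3` advances to the next Wednesday; 2057-03-02 is a Friday, so it moves forward to 2057-03-07.
15 days remain in April 2054 after the 15th (30 − 15).
Full months from May 2054 through February 2057 contribute their day counts.
Then 7 days into March 2057.
Total: 15 + 31 + 30 + 31 + 31 + 30 + 31 + 30 + 31 + 31 + 28 + 31 + 30 + 31 + 30 + 31 + 31 + 30 + 31 + 30 + 31 + 31 + 29 + 31 + 30 + 31 + 30 + 31 + 31 + 30 + 31 + 30 + 31 + 31 + 28 + 7 = 1057.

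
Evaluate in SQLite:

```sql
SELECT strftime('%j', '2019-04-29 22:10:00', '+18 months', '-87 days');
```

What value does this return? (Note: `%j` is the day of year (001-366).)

216

First apply '+18 months', '-87 days': 2019-04-29 22:10:00 → 2020-08-03 22:10:00.
Day-of-year for 2020-08-03: days since 2020-01-01 inclusive = 216, zero-padded to 216.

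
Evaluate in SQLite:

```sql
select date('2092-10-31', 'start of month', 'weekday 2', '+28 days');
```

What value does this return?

2092-11-04

`start of month` rewinds 2092-10-31 to 2092-10-01.
`weekday 2` advances to the next Tuesday; 2092-10-01 is a Wednesday, so it moves forward to 2092-10-07.
October 2092 has 31 days; 24 remain after the 7th, so 25 days reach 2092-11-01.
Advancing 3 more days within November lands on 2092-11-04.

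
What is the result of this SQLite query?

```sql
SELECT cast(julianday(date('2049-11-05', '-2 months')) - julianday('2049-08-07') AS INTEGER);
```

Adding -2 months to 2049-11-05 gives 2049-09-05.
24 days remain in August 2049 after the 7th (31 − 7).
Then 5 days into September 2049.
Total: 24 + 5 = 29.

29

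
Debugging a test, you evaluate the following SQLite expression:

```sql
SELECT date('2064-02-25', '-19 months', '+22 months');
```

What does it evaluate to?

2064-05-25

Adding -19 months to 2064-02-25 gives 2062-07-25.
Adding +22 months to 2062-07-25 gives 2064-05-25.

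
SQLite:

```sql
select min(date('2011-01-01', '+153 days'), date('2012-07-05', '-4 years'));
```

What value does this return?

date('2011-01-01', '+153 days') → 2011-06-03.
date('2012-07-05', '-4 years') → 2008-07-05.
Earlier of the two is 2008-07-05.

2008-07-05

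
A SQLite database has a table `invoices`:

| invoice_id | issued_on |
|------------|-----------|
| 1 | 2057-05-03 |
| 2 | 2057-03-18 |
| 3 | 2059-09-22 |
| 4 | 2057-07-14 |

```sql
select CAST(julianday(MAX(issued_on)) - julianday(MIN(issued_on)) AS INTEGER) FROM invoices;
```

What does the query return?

918

MIN = 2057-03-18, MAX = 2059-09-22.
13 days remain in March 2057 after the 18th (31 − 18).
Full months from April 2057 through August 2059 contribute their day counts.
Then 22 days into September 2059.
Total: 13 + 30 + 31 + 30 + 31 + 31 + 30 + 31 + 30 + 31 + 31 + 28 + 31 + 30 + 31 + 30 + 31 + 31 + 30 + 31 + 30 + 31 + 31 + 28 + 31 + 30 + 31 + 30 + 31 + 31 + 22 = 918.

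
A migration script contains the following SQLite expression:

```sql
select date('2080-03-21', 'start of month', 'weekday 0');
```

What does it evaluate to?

`start of month` rewinds 2080-03-21 to 2080-03-01.
`weekday 0` advances to the next Sunday; 2080-03-01 is a Friday, so it moves forward to 2080-03-03.

2080-03-03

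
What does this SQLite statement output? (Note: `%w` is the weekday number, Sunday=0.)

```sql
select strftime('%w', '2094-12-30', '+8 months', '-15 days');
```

1

First apply '+8 months', '-15 days': 2094-12-30 → 2095-08-15.
2095-08-15 is a Monday; with Sunday=0 that is 1.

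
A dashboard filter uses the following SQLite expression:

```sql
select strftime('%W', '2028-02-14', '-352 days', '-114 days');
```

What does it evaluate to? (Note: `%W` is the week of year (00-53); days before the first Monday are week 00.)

44

First apply '-352 days', '-114 days': 2028-02-14 → 2026-11-05.
2026-11-05 is a Thursday. SQLite's %W counts Mondays since the year started; the result is 44.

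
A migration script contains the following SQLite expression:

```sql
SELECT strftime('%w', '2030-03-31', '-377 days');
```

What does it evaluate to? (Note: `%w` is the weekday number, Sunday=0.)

First apply '-377 days': 2030-03-31 → 2029-03-19.
2029-03-19 is a Monday; with Sunday=0 that is 1.

1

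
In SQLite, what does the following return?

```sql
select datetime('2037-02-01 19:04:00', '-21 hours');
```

-21 hours from 2037-02-01 19:04:00 is 2037-01-31 22:04:00 (crosses midnight).

2037-01-31 22:04:00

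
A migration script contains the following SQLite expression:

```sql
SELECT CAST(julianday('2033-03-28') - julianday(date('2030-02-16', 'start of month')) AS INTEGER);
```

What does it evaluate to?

`start of month` rewinds 2030-02-16 to 2030-02-01.
27 days remain in February 2030 after the 1st (28 − 1).
Full months from March 2030 through February 2033 contribute their day counts.
Then 28 days into March 2033.
Total: 27 + 31 + 30 + 31 + 30 + 31 + 31 + 30 + 31 + 30 + 31 + 31 + 28 + 31 + 30 + 31 + 30 + 31 + 31 + 30 + 31 + 30 + 31 + 31 + 29 + 31 + 30 + 31 + 30 + 31 + 31 + 30 + 31 + 30 + 31 + 31 + 28 + 28 = 1151.

1151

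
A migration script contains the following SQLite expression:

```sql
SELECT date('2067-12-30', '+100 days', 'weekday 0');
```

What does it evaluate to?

Applying '+100 days' to 2067-12-30: counting 100 days forward gives 2068-04-08.
`weekday 0` advances to the next Sunday; 2068-04-08 is already a Sunday, so it stays at 2068-04-08.

2068-04-08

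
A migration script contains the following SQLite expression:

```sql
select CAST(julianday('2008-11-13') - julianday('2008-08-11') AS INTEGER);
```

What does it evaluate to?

20 days remain in August 2008 after the 11th (31 − 11).
September 2008: 30 days.
October 2008: 31 days.
Then 13 days into November 2008.
Total: 20 + 30 + 31 + 13 = 94.

94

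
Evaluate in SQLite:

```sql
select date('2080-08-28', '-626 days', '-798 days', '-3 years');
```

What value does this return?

Applying '-626 days' to 2080-08-28: counting 626 days back gives 2078-12-11.
Applying '-798 days' to 2078-12-11: counting 798 days back gives 2076-10-04.
Adding -3 years to 2076-10-04 gives 2073-10-04.

2073-10-04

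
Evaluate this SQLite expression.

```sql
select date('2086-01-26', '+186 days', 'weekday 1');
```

2086-08-05

Applying '+186 days' to 2086-01-26: counting 186 days forward gives 2086-07-31.
`weekday 1` advances to the next Monday; 2086-07-31 is a Wednesday, so it moves forward to 2086-08-05.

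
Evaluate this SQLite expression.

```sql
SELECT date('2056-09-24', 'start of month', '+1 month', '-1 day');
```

`start of month` rewinds 2056-09-24 to 2056-09-01.
Adding +1 month to 2056-09-01 gives 2056-10-01.
Going back 1 day from 2056-10-01 reaches 2056-09-30 (last day of September, 30 days).

2056-09-30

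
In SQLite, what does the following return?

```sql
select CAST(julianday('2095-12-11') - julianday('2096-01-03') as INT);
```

20 days remain in December 2095 after the 11th (31 − 11).
Then 3 days into January 2096.
Total: 20 + 3 = 23.
The subtraction is earlier − later, so the result is −23 → -23.

-23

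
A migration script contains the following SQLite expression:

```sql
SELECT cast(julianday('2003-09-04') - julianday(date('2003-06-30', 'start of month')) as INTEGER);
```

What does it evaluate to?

95

`start of month` rewinds 2003-06-30 to 2003-06-01.
29 days remain in June 2003 after the 1st (30 − 1).
July 2003: 31 days.
August 2003: 31 days.
Then 4 days into September 2003.
Total: 29 + 31 + 31 + 4 = 95.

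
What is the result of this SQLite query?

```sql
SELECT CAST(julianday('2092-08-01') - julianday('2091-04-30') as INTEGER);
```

459

0 days remain in April 2091 after the 30th (30 − 30).
Full months from May 2091 through July 2092 contribute their day counts.
Then 1 day into August 2092.
Total: 0 + 31 + 30 + 31 + 31 + 30 + 31 + 30 + 31 + 31 + 29 + 31 + 30 + 31 + 30 + 31 + 1 = 459.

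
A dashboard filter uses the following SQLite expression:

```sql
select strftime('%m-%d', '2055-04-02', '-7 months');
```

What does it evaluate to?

09-02

First apply '-7 months': 2055-04-02 → 2054-09-02.
`%m-%d` extracts the month-day: 09-02.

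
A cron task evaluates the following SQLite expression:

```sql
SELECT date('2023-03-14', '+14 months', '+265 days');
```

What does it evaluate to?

2025-02-03

Adding +14 months to 2023-03-14 gives 2024-05-14.
Applying '+265 days' to 2024-05-14: counting 265 days forward gives 2025-02-03.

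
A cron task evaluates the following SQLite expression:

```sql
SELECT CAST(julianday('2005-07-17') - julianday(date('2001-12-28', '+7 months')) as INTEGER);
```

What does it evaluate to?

Adding +7 months to 2001-12-28 gives 2002-07-28.
3 days remain in July 2002 after the 28th (31 − 28).
Full months from August 2002 through June 2005 contribute their day counts.
Then 17 days into July 2005.
Total: 3 + 31 + 30 + 31 + 30 + 31 + 31 + 28 + 31 + 30 + 31 + 30 + 31 + 31 + 30 + 31 + 30 + 31 + 31 + 29 + 31 + 30 + 31 + 30 + 31 + 31 + 30 + 31 + 30 + 31 + 31 + 28 + 31 + 30 + 31 + 30 + 17 = 1085.

1085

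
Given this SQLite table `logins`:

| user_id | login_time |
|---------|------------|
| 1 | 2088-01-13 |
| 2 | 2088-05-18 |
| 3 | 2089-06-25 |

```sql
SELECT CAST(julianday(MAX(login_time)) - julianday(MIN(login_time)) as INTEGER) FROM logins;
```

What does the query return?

529

MIN = 2088-01-13, MAX = 2089-06-25.
18 days remain in January 2088 after the 13th (31 − 13).
Full months from February 2088 through May 2089 contribute their day counts.
Then 25 days into June 2089.
Total: 18 + 29 + 31 + 30 + 31 + 30 + 31 + 31 + 30 + 31 + 30 + 31 + 31 + 28 + 31 + 30 + 31 + 25 = 529.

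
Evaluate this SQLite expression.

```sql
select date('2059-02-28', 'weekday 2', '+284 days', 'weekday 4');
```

`weekday 2` advances to the next Tuesday; 2059-02-28 is a Friday, so it moves forward to 2059-03-04.
Applying '+284 days' to 2059-03-04: counting 284 days forward gives 2059-12-13.
`weekday 4` advances to the next Thursday; 2059-12-13 is a Saturday, so it moves forward to 2059-12-18.

2059-12-18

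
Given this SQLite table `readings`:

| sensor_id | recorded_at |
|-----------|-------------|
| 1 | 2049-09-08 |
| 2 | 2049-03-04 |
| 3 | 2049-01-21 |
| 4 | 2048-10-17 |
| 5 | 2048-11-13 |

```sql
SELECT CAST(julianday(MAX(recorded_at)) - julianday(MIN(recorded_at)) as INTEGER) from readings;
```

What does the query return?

326

MIN = 2048-10-17, MAX = 2049-09-08.
14 days remain in October 2048 after the 17th (31 − 17).
Full months from November 2048 through August 2049 contribute their day counts.
Then 8 days into September 2049.
Total: 14 + 30 + 31 + 31 + 28 + 31 + 30 + 31 + 30 + 31 + 31 + 8 = 326.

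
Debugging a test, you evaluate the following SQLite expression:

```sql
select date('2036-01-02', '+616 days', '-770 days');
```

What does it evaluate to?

2035-08-01

Applying '+616 days' to 2036-01-02: counting 616 days forward gives 2037-09-09.
Applying '-770 days' to 2037-09-09: counting 770 days back gives 2035-08-01.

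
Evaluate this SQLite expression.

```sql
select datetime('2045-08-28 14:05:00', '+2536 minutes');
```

2045-08-30 08:21:00

2536 minutes = 42h 16m; +2536 minutes from 2045-08-28 14:05:00 is 2045-08-30 08:21:00 (crosses midnight).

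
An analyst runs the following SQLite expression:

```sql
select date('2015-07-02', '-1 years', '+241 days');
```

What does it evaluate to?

Adding -1 year to 2015-07-02 gives 2014-07-02.
Applying '+241 days' to 2014-07-02: counting 241 days forward gives 2015-02-28.

2015-02-28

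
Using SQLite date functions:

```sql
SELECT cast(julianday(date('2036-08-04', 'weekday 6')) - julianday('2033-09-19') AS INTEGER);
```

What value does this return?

1055

`weekday 6` advances to the next Saturday; 2036-08-04 is a Monday, so it moves forward to 2036-08-09.
11 days remain in September 2033 after the 19th (30 − 19).
Full months from October 2033 through July 2036 contribute their day counts.
Then 9 days into August 2036.
Total: 11 + 31 + 30 + 31 + 31 + 28 + 31 + 30 + 31 + 30 + 31 + 31 + 30 + 31 + 30 + 31 + 31 + 28 + 31 + 30 + 31 + 30 + 31 + 31 + 30 + 31 + 30 + 31 + 31 + 29 + 31 + 30 + 31 + 30 + 31 + 9 = 1055.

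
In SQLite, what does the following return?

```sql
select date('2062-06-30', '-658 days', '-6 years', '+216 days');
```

Applying '-658 days' to 2062-06-30: counting 658 days back gives 2060-09-10.
Adding -6 years to 2060-09-10 gives 2054-09-10.
Applying '+216 days' to 2054-09-10: counting 216 days forward gives 2055-04-14.

2055-04-14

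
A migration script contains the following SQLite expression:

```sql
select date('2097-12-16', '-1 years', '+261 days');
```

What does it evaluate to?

2097-09-03

Adding -1 year to 2097-12-16 gives 2096-12-16.
Applying '+261 days' to 2096-12-16: counting 261 days forward gives 2097-09-03.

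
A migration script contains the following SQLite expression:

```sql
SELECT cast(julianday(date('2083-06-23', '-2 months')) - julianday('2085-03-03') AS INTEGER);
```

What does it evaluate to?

-680

Adding -2 months to 2083-06-23 gives 2083-04-23.
7 days remain in April 2083 after the 23rd (30 − 23).
Full months from May 2083 through February 2085 contribute their day counts.
Then 3 days into March 2085.
Total: 7 + 31 + 30 + 31 + 31 + 30 + 31 + 30 + 31 + 31 + 29 + 31 + 30 + 31 + 30 + 31 + 31 + 30 + 31 + 30 + 31 + 31 + 28 + 3 = 680.
The subtraction is earlier − later, so the result is −680 → -680.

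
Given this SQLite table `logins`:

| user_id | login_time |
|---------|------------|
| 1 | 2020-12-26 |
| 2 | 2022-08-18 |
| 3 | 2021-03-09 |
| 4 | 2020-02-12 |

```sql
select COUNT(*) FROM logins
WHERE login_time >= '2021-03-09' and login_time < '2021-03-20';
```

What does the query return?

1

Rows in [2021-03-09, 2021-03-20): 2021-03-09 → 1 row.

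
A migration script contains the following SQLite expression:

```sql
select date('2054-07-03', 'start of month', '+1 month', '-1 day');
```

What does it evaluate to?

`start of month` rewinds 2054-07-03 to 2054-07-01.
Adding +1 month to 2054-07-01 gives 2054-08-01.
Going back 1 day from 2054-08-01 reaches 2054-07-31 (last day of July, 31 days).

2054-07-31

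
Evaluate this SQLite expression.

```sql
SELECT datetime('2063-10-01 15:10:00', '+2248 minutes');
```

2248 minutes = 37h 28m; +2248 minutes from 2063-10-01 15:10:00 is 2063-10-03 04:38:00 (crosses midnight).

2063-10-03 04:38:00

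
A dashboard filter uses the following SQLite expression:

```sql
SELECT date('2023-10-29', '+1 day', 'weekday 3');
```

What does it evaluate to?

2023-11-01

Advancing 1 more day within October lands on 2023-10-30.
`weekday 3` advances to the next Wednesday; 2023-10-30 is a Monday, so it moves forward to 2023-11-01.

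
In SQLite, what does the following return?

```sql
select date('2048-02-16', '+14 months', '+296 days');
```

2050-02-06

Adding +14 months to 2048-02-16 gives 2049-04-16.
Applying '+296 days' to 2049-04-16: counting 296 days forward gives 2050-02-06.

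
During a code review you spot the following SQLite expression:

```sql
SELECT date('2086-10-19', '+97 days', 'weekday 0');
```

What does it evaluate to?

Applying '+97 days' to 2086-10-19: counting 97 days forward gives 2087-01-24.
`weekday 0` advances to the next Sunday; 2087-01-24 is a Friday, so it moves forward to 2087-01-26.

2087-01-26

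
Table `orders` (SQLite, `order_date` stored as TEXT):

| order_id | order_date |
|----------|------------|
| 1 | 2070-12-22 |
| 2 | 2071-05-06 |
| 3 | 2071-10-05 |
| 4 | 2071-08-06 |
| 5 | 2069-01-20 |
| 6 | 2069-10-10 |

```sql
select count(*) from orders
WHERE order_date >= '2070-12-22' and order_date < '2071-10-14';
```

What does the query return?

Rows in [2070-12-22, 2071-10-14): 2070-12-22, 2071-05-06, 2071-10-05, 2071-08-06 → 4 rows.

4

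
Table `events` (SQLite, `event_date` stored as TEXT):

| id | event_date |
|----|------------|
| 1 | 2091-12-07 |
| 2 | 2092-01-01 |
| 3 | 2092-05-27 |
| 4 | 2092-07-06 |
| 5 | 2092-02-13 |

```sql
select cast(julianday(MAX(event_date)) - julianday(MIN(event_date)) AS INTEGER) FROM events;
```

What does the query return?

212

MIN = 2091-12-07, MAX = 2092-07-06.
24 days remain in December 2091 after the 7th (31 − 7).
Full months from January 2092 through June 2092 contribute their day counts.
Then 6 days into July 2092.
Total: 24 + 31 + 29 + 31 + 30 + 31 + 30 + 6 = 212.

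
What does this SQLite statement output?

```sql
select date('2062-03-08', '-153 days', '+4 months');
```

Applying '-153 days' to 2062-03-08: counting 153 days back gives 2061-10-06.
Adding +4 months to 2061-10-06 gives 2062-02-06.

2062-02-06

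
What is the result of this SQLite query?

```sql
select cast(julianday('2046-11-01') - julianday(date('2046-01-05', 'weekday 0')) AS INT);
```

298

`weekday 0` advances to the next Sunday; 2046-01-05 is a Friday, so it moves forward to 2046-01-07.
24 days remain in January 2046 after the 7th (31 − 7).
Full months from February 2046 through October 2046 contribute their day counts.
Then 1 day into November 2046.
Total: 24 + 28 + 31 + 30 + 31 + 30 + 31 + 31 + 30 + 31 + 1 = 298.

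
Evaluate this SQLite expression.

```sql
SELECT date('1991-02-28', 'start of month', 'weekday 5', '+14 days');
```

1991-02-15

`start of month` rewinds 1991-02-28 to 1991-02-01.
`weekday 5` advances to the next Friday; 1991-02-01 is already a Friday, so it stays at 1991-02-01.
Advancing 14 more days within February lands on 1991-02-15.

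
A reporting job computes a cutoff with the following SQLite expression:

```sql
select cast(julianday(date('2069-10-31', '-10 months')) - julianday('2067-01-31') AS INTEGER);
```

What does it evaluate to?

700

Adding -10 months to 2069-10-31 gives 2068-12-31.
0 days remain in January 2067 after the 31st (31 − 31).
Full months from February 2067 through November 2068 contribute their day counts.
Then 31 days into December 2068.
Total: 0 + 28 + 31 + 30 + 31 + 30 + 31 + 31 + 30 + 31 + 30 + 31 + 31 + 29 + 31 + 30 + 31 + 30 + 31 + 31 + 30 + 31 + 30 + 31 = 700.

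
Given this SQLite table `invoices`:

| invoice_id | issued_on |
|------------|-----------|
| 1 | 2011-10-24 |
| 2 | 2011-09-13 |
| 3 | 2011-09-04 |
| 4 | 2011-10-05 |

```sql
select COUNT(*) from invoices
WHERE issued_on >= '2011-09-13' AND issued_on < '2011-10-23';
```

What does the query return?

2

Rows in [2011-09-13, 2011-10-23): 2011-09-13, 2011-10-05 → 2 rows.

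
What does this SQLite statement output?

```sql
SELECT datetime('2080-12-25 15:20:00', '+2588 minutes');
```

2080-12-27 10:28:00

2588 minutes = 43h 8m; +2588 minutes from 2080-12-25 15:20:00 is 2080-12-27 10:28:00 (crosses midnight).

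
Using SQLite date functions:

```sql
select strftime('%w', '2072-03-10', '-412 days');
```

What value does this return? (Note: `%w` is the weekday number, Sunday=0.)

5

First apply '-412 days': 2072-03-10 → 2071-01-23.
2071-01-23 is a Friday; with Sunday=0 that is 5.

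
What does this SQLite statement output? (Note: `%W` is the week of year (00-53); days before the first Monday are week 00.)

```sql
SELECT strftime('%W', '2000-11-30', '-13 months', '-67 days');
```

First apply '-13 months', '-67 days': 2000-11-30 → 1999-08-24.
1999-08-24 is a Tuesday. SQLite's %W counts Mondays since the year started; the result is 34.

34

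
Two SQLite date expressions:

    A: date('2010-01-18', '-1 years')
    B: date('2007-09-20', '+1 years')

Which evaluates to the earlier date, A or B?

A = 2009-01-18.
B = 2008-09-20.
B is earlier.

B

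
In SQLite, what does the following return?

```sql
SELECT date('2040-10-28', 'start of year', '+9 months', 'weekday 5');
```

2040-10-05

`start of year` rewinds 2040-10-28 to 2040-01-01.
Adding +9 months to 2040-01-01 gives 2040-10-01.
`weekday 5` advances to the next Friday; 2040-10-01 is a Monday, so it moves forward to 2040-10-05.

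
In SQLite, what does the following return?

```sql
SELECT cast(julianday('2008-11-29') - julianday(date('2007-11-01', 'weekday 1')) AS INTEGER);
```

`weekday 1` advances to the next Monday; 2007-11-01 is a Thursday, so it moves forward to 2007-11-05.
25 days remain in November 2007 after the 5th (30 − 5).
Full months from December 2007 through October 2008 contribute their day counts.
Then 29 days into November 2008.
Total: 25 + 31 + 31 + 29 + 31 + 30 + 31 + 30 + 31 + 31 + 30 + 31 + 29 = 390.

390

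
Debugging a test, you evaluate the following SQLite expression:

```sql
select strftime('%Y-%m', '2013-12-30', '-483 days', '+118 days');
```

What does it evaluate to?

First apply '-483 days', '+118 days': 2013-12-30 → 2012-12-30.
`%Y-%m` extracts the year-month: 2012-12.

2012-12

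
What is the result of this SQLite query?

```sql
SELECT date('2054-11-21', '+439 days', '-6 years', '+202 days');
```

Applying '+439 days' to 2054-11-21: counting 439 days forward gives 2056-02-03.
Adding -6 years to 2056-02-03 gives 2050-02-03.
Applying '+202 days' to 2050-02-03: counting 202 days forward gives 2050-08-24.

2050-08-24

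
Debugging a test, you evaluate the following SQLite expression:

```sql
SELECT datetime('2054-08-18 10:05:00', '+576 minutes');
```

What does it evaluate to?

2054-08-18 19:41:00

576 minutes = 9h 36m; +576 minutes from 2054-08-18 10:05:00 is 2054-08-18 19:41:00.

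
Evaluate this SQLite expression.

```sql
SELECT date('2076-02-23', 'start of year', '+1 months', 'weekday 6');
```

2076-02-01

`start of year` rewinds 2076-02-23 to 2076-01-01.
Adding +1 month to 2076-01-01 gives 2076-02-01.
`weekday 6` advances to the next Saturday; 2076-02-01 is already a Saturday, so it stays at 2076-02-01.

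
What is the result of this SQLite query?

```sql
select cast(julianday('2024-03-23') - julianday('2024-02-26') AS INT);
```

26

3 days remain in February 2024 after the 26th (29 − 26).
Then 23 days into March 2024.
Total: 3 + 23 = 26.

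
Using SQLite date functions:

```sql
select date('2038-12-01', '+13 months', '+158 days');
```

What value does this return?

2040-06-07

Adding +13 months to 2038-12-01 gives 2040-01-01.
Applying '+158 days' to 2040-01-01: counting 158 days forward gives 2040-06-07.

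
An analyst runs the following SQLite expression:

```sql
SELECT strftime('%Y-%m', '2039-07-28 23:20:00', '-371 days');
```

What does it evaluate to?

2038-07

First apply '-371 days': 2039-07-28 23:20:00 → 2038-07-22 23:20:00.
`%Y-%m` extracts the year-month: 2038-07.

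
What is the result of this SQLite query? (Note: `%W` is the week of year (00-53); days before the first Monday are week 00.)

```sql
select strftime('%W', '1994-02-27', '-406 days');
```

02

First apply '-406 days': 1994-02-27 → 1993-01-17.
1993-01-17 is a Sunday. SQLite's %W counts Mondays since the year started; the result is 02.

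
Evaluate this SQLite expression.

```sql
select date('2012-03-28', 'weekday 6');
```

2012-03-31

`weekday 6` advances to the next Saturday; 2012-03-28 is a Wednesday, so it moves forward to 2012-03-31.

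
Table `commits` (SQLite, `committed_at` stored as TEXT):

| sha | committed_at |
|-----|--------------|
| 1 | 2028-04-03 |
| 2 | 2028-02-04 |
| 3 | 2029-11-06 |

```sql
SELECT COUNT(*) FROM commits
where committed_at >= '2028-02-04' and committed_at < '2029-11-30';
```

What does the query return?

3

Rows in [2028-02-04, 2029-11-30): 2028-04-03, 2028-02-04, 2029-11-06 → 3 rows.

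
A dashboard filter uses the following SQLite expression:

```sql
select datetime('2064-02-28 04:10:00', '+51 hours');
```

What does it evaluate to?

+51 hours from 2064-02-28 04:10:00 is 2064-03-01 07:10:00 (crosses midnight).

2064-03-01 07:10:00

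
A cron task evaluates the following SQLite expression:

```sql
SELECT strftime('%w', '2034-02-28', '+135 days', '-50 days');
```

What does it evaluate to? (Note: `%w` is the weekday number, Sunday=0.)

First apply '+135 days', '-50 days': 2034-02-28 → 2034-05-24.
2034-05-24 is a Wednesday; with Sunday=0 that is 3.

3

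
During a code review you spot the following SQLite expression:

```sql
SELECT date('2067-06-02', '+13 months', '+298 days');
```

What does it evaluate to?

2069-04-26

Adding +13 months to 2067-06-02 gives 2068-07-02.
Applying '+298 days' to 2068-07-02: counting 298 days forward gives 2069-04-26.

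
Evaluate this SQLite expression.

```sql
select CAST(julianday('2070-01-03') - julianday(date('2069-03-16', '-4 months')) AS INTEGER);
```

413

Adding -4 months to 2069-03-16 gives 2068-11-16.
14 days remain in November 2068 after the 16th (30 − 16).
Full months from December 2068 through December 2069 contribute their day counts.
Then 3 days into January 2070.
Total: 14 + 31 + 31 + 28 + 31 + 30 + 31 + 30 + 31 + 31 + 30 + 31 + 30 + 31 + 3 = 413.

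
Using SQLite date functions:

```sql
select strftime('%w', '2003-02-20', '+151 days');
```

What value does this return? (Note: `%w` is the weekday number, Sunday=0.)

1

First apply '+151 days': 2003-02-20 → 2003-07-21.
2003-07-21 is a Monday; with Sunday=0 that is 1.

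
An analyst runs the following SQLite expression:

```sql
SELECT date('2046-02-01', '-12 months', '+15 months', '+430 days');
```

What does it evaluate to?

Adding -12 months to 2046-02-01 gives 2045-02-01.
Adding +15 months to 2045-02-01 gives 2046-05-01.
Applying '+430 days' to 2046-05-01: counting 430 days forward gives 2047-07-05.

2047-07-05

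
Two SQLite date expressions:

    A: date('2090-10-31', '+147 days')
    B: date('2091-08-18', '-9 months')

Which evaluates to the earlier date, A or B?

A = 2091-03-27.
B = 2090-11-18.
B is earlier.

B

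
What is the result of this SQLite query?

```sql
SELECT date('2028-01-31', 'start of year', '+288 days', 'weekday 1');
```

2028-10-16

`start of year` rewinds 2028-01-31 to 2028-01-01.
Applying '+288 days' to 2028-01-01: counting 288 days forward gives 2028-10-15.
`weekday 1` advances to the next Monday; 2028-10-15 is a Sunday, so it moves forward to 2028-10-16.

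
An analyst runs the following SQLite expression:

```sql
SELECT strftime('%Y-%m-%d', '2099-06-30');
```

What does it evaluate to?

2099-06-30

`%Y-%m-%d` extracts the ISO date: 2099-06-30.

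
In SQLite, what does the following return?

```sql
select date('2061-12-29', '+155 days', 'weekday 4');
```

2062-06-08

Applying '+155 days' to 2061-12-29: counting 155 days forward gives 2062-06-02.
`weekday 4` advances to the next Thursday; 2062-06-02 is a Friday, so it moves forward to 2062-06-08.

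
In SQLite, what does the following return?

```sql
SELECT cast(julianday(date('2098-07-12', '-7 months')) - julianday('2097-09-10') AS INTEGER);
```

Adding -7 months to 2098-07-12 gives 2097-12-12.
20 days remain in September 2097 after the 10th (30 − 10).
October 2097: 31 days.
November 2097: 30 days.
Then 12 days into December 2097.
Total: 20 + 31 + 30 + 12 = 93.

93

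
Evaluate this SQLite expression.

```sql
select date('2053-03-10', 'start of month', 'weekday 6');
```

2053-03-01

`start of month` rewinds 2053-03-10 to 2053-03-01.
`weekday 6` advances to the next Saturday; 2053-03-01 is already a Saturday, so it stays at 2053-03-01.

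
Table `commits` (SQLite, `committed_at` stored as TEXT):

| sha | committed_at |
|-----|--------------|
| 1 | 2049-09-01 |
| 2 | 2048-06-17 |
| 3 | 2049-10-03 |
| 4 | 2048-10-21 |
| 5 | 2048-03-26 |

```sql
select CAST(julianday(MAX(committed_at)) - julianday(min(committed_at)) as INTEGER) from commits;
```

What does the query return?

556

MIN = 2048-03-26, MAX = 2049-10-03.
5 days remain in March 2048 after the 26th (31 − 26).
Full months from April 2048 through September 2049 contribute their day counts.
Then 3 days into October 2049.
Total: 5 + 30 + 31 + 30 + 31 + 31 + 30 + 31 + 30 + 31 + 31 + 28 + 31 + 30 + 31 + 30 + 31 + 31 + 30 + 3 = 556.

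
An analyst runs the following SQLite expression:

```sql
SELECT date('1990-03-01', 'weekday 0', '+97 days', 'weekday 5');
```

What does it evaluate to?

`weekday 0` advances to the next Sunday; 1990-03-01 is a Thursday, so it moves forward to 1990-03-04.
Applying '+97 days' to 1990-03-04: counting 97 days forward gives 1990-06-09.
`weekday 5` advances to the next Friday; 1990-06-09 is a Saturday, so it moves forward to 1990-06-15.

1990-06-15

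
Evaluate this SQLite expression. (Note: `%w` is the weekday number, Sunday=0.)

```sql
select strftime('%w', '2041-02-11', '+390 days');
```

6

First apply '+390 days': 2041-02-11 → 2042-03-08.
2042-03-08 is a Saturday; with Sunday=0 that is 6.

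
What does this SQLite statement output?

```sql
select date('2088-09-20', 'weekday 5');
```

`weekday 5` advances to the next Friday; 2088-09-20 is a Monday, so it moves forward to 2088-09-24.

2088-09-24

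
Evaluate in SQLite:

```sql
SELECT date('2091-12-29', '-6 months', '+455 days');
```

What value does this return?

2092-09-26

Adding -6 months to 2091-12-29 gives 2091-06-29.
Applying '+455 days' to 2091-06-29: counting 455 days forward gives 2092-09-26.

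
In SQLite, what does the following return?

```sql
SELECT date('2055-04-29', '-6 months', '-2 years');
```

2052-10-29

Adding -6 months to 2055-04-29 gives 2054-10-29.
Adding -2 years to 2054-10-29 gives 2052-10-29.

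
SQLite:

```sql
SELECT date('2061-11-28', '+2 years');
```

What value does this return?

2063-11-28

Adding +2 years to 2061-11-28 gives 2063-11-28.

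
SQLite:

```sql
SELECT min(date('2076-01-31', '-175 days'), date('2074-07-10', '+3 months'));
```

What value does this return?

2074-10-10

date('2076-01-31', '-175 days') → 2075-08-09.
date('2074-07-10', '+3 months') → 2074-10-10.
Earlier of the two is 2074-10-10.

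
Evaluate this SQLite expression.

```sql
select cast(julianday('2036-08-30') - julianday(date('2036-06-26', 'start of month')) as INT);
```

90

`start of month` rewinds 2036-06-26 to 2036-06-01.
29 days remain in June 2036 after the 1st (30 − 1).
July 2036: 31 days.
Then 30 days into August 2036.
Total: 29 + 31 + 30 = 90.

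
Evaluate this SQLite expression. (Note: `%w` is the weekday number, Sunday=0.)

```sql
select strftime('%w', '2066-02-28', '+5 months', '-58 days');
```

First apply '+5 months', '-58 days': 2066-02-28 → 2066-05-31.
2066-05-31 is a Monday; with Sunday=0 that is 1.

1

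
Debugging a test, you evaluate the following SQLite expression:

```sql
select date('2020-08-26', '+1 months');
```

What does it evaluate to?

2020-09-26

Adding +1 month to 2020-08-26 gives 2020-09-26.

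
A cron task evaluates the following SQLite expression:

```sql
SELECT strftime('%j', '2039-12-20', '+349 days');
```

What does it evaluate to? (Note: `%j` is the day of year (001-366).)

338

First apply '+349 days': 2039-12-20 → 2040-12-03.
Day-of-year for 2040-12-03: days since 2040-01-01 inclusive = 338, zero-padded to 338.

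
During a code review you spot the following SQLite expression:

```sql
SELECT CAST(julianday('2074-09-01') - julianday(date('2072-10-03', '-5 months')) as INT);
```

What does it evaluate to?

Adding -5 months to 2072-10-03 gives 2072-05-03.
28 days remain in May 2072 after the 3rd (31 − 3).
Full months from June 2072 through August 2074 contribute their day counts.
Then 1 day into September 2074.
Total: 28 + 30 + 31 + 31 + 30 + 31 + 30 + 31 + 31 + 28 + 31 + 30 + 31 + 30 + 31 + 31 + 30 + 31 + 30 + 31 + 31 + 28 + 31 + 30 + 31 + 30 + 31 + 31 + 1 = 851.

851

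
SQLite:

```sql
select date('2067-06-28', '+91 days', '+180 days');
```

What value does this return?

2068-03-25

Applying '+91 days' to 2067-06-28: counting 91 days forward gives 2067-09-27.
Applying '+180 days' to 2067-09-27: counting 180 days forward gives 2068-03-25.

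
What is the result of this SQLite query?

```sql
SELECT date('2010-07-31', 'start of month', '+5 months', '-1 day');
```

2010-11-30

`start of month` rewinds 2010-07-31 to 2010-07-01.
Adding +5 months to 2010-07-01 gives 2010-12-01.
Going back 1 day from 2010-12-01 reaches 2010-11-30 (last day of November, 30 days).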